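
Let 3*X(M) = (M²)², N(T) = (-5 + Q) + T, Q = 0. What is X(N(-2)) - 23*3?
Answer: 2194/3 ≈ 731.33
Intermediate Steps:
N(T) = -5 + T (N(T) = (-5 + 0) + T = -5 + T)
X(M) = M⁴/3 (X(M) = (M²)²/3 = M⁴/3)
X(N(-2)) - 23*3 = (-5 - 2)⁴/3 - 23*3 = (⅓)*(-7)⁴ - 69 = (⅓)*2401 - 69 = 2401/3 - 69 = 2194/3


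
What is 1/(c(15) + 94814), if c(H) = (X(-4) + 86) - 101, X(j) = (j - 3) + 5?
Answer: 1/94797 ≈ 1.0549e-5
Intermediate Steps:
X(j) = 2 + j (X(j) = (-3 + j) + 5 = 2 + j)
c(H) = -17 (c(H) = ((2 - 4) + 86) - 101 = (-2 + 86) - 101 = 84 - 101 = -17)
1/(c(15) + 94814) = 1/(-17 + 94814) = 1/94797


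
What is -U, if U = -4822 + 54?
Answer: 4768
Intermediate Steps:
U = -4768
-U = -1*(-4768) = 4768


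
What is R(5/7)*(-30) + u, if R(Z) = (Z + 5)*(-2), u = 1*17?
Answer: 2519/7 ≈ 359.86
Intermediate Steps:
u = 17
R(Z) = -10 - 2*Z (R(Z) = (5 + Z)*(-2) = -10 - 2*Z)
R(5/7)*(-30) + u = (-10 - 10/7)*(-30) + 17 = -80/7*(-30) + 17 = 2400/7 + 17 = 2519/7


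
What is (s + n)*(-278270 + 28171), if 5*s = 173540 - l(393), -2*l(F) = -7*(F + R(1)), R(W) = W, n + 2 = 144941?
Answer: -224302788744/5 ≈ -4.4861e+10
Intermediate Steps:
n = 144939 (n = -2 + 144941 = 144939)
l(F) = 7/2 + 7*F/2 (l(F) = -(-7)*(F + 1)/2 = -(-7)*(1 + F)/2 = -(-7 - 7*F)/2 = 7/2 + 7*F/2)
s = 172161/5 (s = (173540 - (7/2 + (7/2)*393))/5 = (173540 - (7/2 + 2751/2))/5 = (173540 - 1*1379)/5 = (173540 - 1379)/5 = (1/5)*172161 = 172161/5 ≈ 34432.)
(s + n)*(-278270 + 28171) = (172161/5 + 144939)*(-278270 + 28171) = (896856/5)*(-250099) = -224302788744/5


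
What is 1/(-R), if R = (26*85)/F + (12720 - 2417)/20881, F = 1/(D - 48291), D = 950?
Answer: 20881/2184645590107 ≈ 9.5581e-9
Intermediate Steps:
F = -1/47341 (F = 1/(950 - 48291) = 1/(-47341) = -1/47341 ≈ -2.1123e-5)
R = -2184645590107/20881 (R = (26*85)/(-1/47341) + (12720 - 2417)/20881 = 2210*(-47341) + 10303*(1/20881) = -104623610 + 10303/20881 = -2184645590107/20881 ≈ -1.0462e+8)
1/(-R) = 1/(-1*(-2184645590107/20881)) = 1/(2184645590107/20881) = 20881/2184645590107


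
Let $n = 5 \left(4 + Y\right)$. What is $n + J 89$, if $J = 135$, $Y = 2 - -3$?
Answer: $12060$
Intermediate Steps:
$Y = 5$ ($Y = 2 + 3 = 5$)
$n = 45$ ($n = 5 \left(4 + 5\right) = 5 \cdot 9 = 45$)
$n + J 89 = 45 + 135 \cdot 89 = 45 + 12015 = 12060$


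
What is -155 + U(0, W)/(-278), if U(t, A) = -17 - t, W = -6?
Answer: -43073/278 ≈ -154.94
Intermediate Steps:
-155 + U(0, W)/(-278) = -155 + (-17 - 1*0)/(-278) = -155 - (-17 + 0)/278 = -155 - 1/278*(-17) = -155 + 17/278 = -43073/278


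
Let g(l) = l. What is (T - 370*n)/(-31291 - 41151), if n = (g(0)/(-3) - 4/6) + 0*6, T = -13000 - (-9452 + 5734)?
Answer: 13553/108663 ≈ 0.12473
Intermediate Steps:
T = -9282 (T = -13000 - 1*(-3718) = -13000 + 3718 = -9282)
n = -2/3 (n = (0/(-3) - 4/6) + 0*6 = (0*(-1/3) - 4*1/6) + 0 = (0 - 2/3) + 0 = -2/3 + 0 = -2/3 ≈ -0.66667)
(T - 370*n)/(-31291 - 41151) = (-9282 - 370*(-2/3))/(-31291 - 41151) = (-9282 + 740/3)/(-72442) = -27106/3*(-1/72442) = 13553/108663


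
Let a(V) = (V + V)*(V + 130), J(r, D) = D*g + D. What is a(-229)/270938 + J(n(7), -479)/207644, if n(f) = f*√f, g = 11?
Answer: 982205328/7032331259 ≈ 0.13967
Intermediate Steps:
n(f) = f^(3/2)
J(r, D) = 12*D (J(r, D) = D*11 + D = 11*D + D = 12*D)
a(V) = 2*V*(130 + V) (a(V) = (2*V)*(130 + V) = 2*V*(130 + V))
a(-229)/270938 + J(n(7), -479)/207644 = (2*(-229)*(130 - 229))/270938 + (12*(-479))/207644 = (2*(-229)*(-99))*(1/270938) - 5748*1/207644 = 45342*(1/270938) - 1437/51911 = 22671/135469 - 1437/51911 = 982205328/7032331259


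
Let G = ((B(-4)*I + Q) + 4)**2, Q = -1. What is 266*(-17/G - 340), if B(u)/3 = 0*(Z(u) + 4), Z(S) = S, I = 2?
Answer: -818482/9 ≈ -90943.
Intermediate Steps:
B(u) = 0 (B(u) = 3*(0*(u + 4)) = 3*(0*(4 + u)) = 3*0 = 0)
G = 9 (G = ((0*2 - 1) + 4)**2 = ((0 - 1) + 4)**2 = (-1 + 4)**2 = 3**2 = 9)
266*(-17/G - 340) = 266*(-17/9 - 340) = 266*(-3077/9) = -818482/9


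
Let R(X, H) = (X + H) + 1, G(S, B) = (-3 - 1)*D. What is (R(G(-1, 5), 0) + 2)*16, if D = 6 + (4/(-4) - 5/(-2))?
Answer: -432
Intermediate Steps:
D = 15/2 (D = 6 + (4*(-1/4) - 5*(-1/2)) = 6 + (-1 + 5/2) = 6 + 3/2 = 15/2 ≈ 7.5000)
G(S, B) = -30 (G(S, B) = (-3 - 1)*(15/2) = -4*15/2 = -30)
R(X, H) = 1 + H + X (R(X, H) = (H + X) + 1 = 1 + H + X)
(R(G(-1, 5), 0) + 2)*16 = ((1 + 0 - 30) + 2)*16 = (-29 + 2)*16 = -27*16 = -432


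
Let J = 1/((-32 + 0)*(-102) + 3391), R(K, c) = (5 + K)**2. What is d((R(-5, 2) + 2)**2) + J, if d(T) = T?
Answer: 26621/6655 ≈ 4.0002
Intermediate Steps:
J = 1/6655 (J = 1/(-32*(-102) + 3391) = 1/(3264 + 3391) = 1/6655 ≈ 0.00015026)
d((R(-5, 2) + 2)**2) + J = ((5 - 5)**2 + 2)**2 + 1/6655 = (0**2 + 2)**2 + 1/6655 = (0 + 2)**2 + 1/6655 = 2**2 + 1/6655 = 4 + 1/6655 = 26621/6655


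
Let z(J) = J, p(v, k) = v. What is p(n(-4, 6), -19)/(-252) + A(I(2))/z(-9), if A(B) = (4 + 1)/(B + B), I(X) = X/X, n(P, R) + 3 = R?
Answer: -73/252 ≈ -0.28968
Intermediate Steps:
n(P, R) = -3 + R
I(X) = 1
A(B) = 5/(2*B) (A(B) = 5/((2*B)) = 5*(1/(2*B)) = 5/(2*B))
p(n(-4, 6), -19)/(-252) + A(I(2))/z(-9) = (-3 + 6)/(-252) + ((5/2)/1)/(-9) = 3*(-1/252) + ((5/2)*1)*(-1/9) = -1/84 + (5/2)*(-1/9) = -1/84 - 5/18 = -73/252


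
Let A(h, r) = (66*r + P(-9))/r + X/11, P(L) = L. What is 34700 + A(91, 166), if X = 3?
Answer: 63483115/1826 ≈ 34766.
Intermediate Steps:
A(h, r) = 3/11 + (-9 + 66*r)/r (A(h, r) = (66*r - 9)/r + 3/11 = (-9 + 66*r)/r + 3*(1/11) = (-9 + 66*r)/r + 3/11 = 3/11 + (-9 + 66*r)/r)
34700 + A(91, 166) = 34700 + (729/11 - 9/166) = 34700 + 120915/1826 = 63483115/1826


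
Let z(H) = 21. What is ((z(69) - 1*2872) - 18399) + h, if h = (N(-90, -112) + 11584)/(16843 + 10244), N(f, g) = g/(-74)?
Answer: -7098908362/334073 ≈ -21250.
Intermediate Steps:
N(f, g) = -g/74 (N(f, g) = g*(-1/74) = -g/74)
h = 142888/334073 (h = (-1/74*(-112) + 11584)/(16843 + 10244) = (56/37 + 11584)/27087 = (428664/37)*(1/27087) = 142888/334073 ≈ 0.42771)
((z(69) - 1*2872) - 18399) + h = ((21 - 1*2872) - 18399) + 142888/334073 = ((21 - 2872) - 18399) + 142888/334073 = (-2851 - 18399) + 142888/334073 = -21250 + 142888/334073 = -7098908362/334073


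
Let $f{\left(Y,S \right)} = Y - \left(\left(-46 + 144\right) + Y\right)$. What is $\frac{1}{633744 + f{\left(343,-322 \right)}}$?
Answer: $\frac{1}{633646} \approx 1.5782 \cdot 10^{-6}$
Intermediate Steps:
$f{\left(Y,S \right)} = -98$ ($f{\left(Y,S \right)} = Y - \left(98 + Y\right) = -98$)
$\frac{1}{633744 + f{\left(343,-322 \right)}} = \frac{1}{633744 - 98} = \frac{1}{633646}$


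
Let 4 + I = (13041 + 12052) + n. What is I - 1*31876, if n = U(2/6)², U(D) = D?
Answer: -61082/9 ≈ -6786.9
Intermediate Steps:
n = ⅑ (n = (2/6)² = (2*(⅙))² = (⅓)² = ⅑ ≈ 0.11111)
I = 225802/9 (I = -4 + ((13041 + 12052) + ⅑) = -4 + (25093 + ⅑) = -4 + 225838/9 = 225802/9 ≈ 25089.)
I - 1*31876 = 225802/9 - 1*31876 = 225802/9 - 31876 = -61082/9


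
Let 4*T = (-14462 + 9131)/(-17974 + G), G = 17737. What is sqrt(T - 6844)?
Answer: 3*I*sqrt(18968137)/158 ≈ 82.694*I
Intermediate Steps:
T = 1777/316 (T = ((-14462 + 9131)/(-17974 + 17737))/4 = (-5331/(-237))/4 = (-5331*(-1/237))/4 = (1/4)*(1777/79) = 1777/316 ≈ 5.6234)
sqrt(T - 6844) = sqrt(1777/316 - 6844) = sqrt(-2160927/316) = 3*I*sqrt(18968137)/158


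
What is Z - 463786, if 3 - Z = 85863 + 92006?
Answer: -641652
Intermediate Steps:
Z = -177866 (Z = 3 - (85863 + 92006) = 3 - 1*177869 = 3 - 177869 = -177866)
Z - 463786 = -177866 - 463786 = -641652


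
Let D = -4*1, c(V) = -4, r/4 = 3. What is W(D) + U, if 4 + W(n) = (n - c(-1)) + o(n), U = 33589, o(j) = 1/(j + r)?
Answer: 268681/8 ≈ 33585.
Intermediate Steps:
r = 12 (r = 4*3 = 12)
o(j) = 1/(12 + j) (o(j) = 1/(j + 12) = 1/(12 + j))
D = -4
W(n) = n + 1/(12 + n) (W(n) = -4 + ((n - 1*(-4)) + 1/(12 + n)) = -4 + ((n + 4) + 1/(12 + n)) = -4 + ((4 + n) + 1/(12 + n)) = -4 + (4 + n + 1/(12 + n)) = n + 1/(12 + n))
W(D) + U = (1 - 4*(12 - 4))/(12 - 4) + 33589 = (1 - 4*8)/8 + 33589 = (1 - 32)/8 + 33589 = (⅛)*(-31) + 33589 = -31/8 + 33589 = 268681/8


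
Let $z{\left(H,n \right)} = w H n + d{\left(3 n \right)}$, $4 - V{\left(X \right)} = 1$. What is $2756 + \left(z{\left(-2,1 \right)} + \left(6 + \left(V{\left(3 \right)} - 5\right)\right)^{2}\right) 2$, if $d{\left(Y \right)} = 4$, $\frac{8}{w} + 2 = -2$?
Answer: $2804$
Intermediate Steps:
$w = -2$ ($w = \frac{8}{-2 - 2} = \frac{8}{-4} = 8 \left(- \frac{1}{4}\right) = -2$)
$V{\left(X \right)} = 3$ ($V{\left(X \right)} = 4 - 1 = 3$)
$z{\left(H,n \right)} = 4 - 2 H n$ ($z{\left(H,n \right)} = - 2 H n + 4 = 4 - 2 H n$)
$2756 + \left(z{\left(-2,1 \right)} + \left(6 + \left(V{\left(3 \right)} - 5\right)\right)^{2}\right) 2 = 2756 + \left(\left(4 - \left(-4\right) 1\right) + \left(6 + \left(3 - 5\right)\right)^{2}\right) 2 = 2756 + \left(\left(4 + 4\right) + \left(6 + \left(3 - 5\right)\right)^{2}\right) 2 = 2756 + \left(8 + \left(6 - 2\right)^{2}\right) 2 = 2756 + \left(8 + 4^{2}\right) 2 = 2756 + \left(8 + 16\right) 2 = 2756 + 24 \cdot 2 = 2756 + 48 = 2804$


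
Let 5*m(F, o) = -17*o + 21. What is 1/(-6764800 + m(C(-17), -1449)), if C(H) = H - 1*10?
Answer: -5/33799346 ≈ -1.4793e-7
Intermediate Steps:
C(H) = -10 + H (C(H) = H - 10 = -10 + H)
m(F, o) = 21/5 - 17*o/5 (m(F, o) = (-17*o + 21)/5 = (21 - 17*o)/5 = 21/5 - 17*o/5)
1/(-6764800 + m(C(-17), -1449)) = 1/(-6764800 + (21/5 - 17/5*(-1449))) = 1/(-6764800 + (21/5 + 24633/5)) = 1/(-6764800 + 24654/5) = 1/(-33799346/5) = -5/33799346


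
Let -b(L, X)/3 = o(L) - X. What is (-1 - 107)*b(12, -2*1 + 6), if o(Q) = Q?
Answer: 2592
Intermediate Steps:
b(L, X) = -3*L + 3*X (b(L, X) = -3*(L - X) = -3*L + 3*X)
(-1 - 107)*b(12, -2*1 + 6) = (-1 - 107)*(-3*12 + 3*(-2*1 + 6)) = -108*(-36 + 3*(-2 + 6)) = -108*(-36 + 3*4) = -108*(-36 + 12) = -108*(-24) = 2592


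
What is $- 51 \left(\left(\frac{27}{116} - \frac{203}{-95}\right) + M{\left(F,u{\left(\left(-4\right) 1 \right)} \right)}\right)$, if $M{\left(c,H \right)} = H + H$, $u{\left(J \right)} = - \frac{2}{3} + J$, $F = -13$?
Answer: $\frac{3913757}{11020} \approx 355.15$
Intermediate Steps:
$u{\left(J \right)} = - \frac{2}{3} + J$ ($u{\left(J \right)} = \left(-2\right) \frac{1}{3} + J = - \frac{2}{3} + J$)
$M{\left(c,H \right)} = 2 H$
$- 51 \left(\left(\frac{27}{116} - \frac{203}{-95}\right) + M{\left(F,u{\left(\left(-4\right) 1 \right)} \right)}\right) = - 51 \left(\left(\frac{27}{116} - \frac{203}{-95}\right) + 2 \left(- \frac{2}{3} - 4\right)\right) = - 51 \left(\left(27 \cdot \frac{1}{116} - - \frac{203}{95}\right) + 2 \left(- \frac{2}{3} - 4\right)\right) = - 51 \left(\left(\frac{27}{116} + \frac{203}{95}\right) + 2 \left(- \frac{14}{3}\right)\right) = - 51 \left(\frac{26113}{11020} - \frac{28}{3}\right) = \left(-51\right) \left(- \frac{230221}{33060}\right) = \frac{3913757}{11020}$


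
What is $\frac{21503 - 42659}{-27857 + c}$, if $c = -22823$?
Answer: $\frac{5289}{12670} \approx 0.41744$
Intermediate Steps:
$\frac{21503 - 42659}{-27857 + c} = \frac{21503 - 42659}{-27857 - 22823} = - \frac{21156}{-50680} = \left(-21156\right) \left(- \frac{1}{50680}\right) = \frac{5289}{12670}$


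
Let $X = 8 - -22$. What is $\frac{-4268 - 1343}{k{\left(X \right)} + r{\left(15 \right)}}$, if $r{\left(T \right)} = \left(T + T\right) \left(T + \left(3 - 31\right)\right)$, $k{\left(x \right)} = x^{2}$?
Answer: $- \frac{5611}{510} \approx -11.002$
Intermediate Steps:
$X = 30$ ($X = 8 + 22 = 30$)
$r{\left(T \right)} = 2 T \left(-28 + T\right)$ ($r{\left(T \right)} = 2 T \left(T + \left(3 - 31\right)\right) = 2 T \left(T - 28\right) = 2 T \left(-28 + T\right)$)
$\frac{-4268 - 1343}{k{\left(X \right)} + r{\left(15 \right)}} = \frac{-4268 - 1343}{30^{2} + 2 \cdot 15 \left(-28 + 15\right)} = - \frac{5611}{900 + 2 \cdot 15 \left(-13\right)} = - \frac{5611}{900 - 390} = - \frac{5611}{510}$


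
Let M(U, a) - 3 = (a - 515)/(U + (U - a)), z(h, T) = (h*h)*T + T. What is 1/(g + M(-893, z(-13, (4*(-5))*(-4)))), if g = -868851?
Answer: -15386/13368108413 ≈ -1.1509e-6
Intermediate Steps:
z(h, T) = T + T*h² (z(h, T) = h²*T + T = T*h² + T = T + T*h²)
M(U, a) = 3 + (-515 + a)/(-a + 2*U) (M(U, a) = 3 + (a - 515)/(U + (U - a)) = 3 + (-515 + a)/(-a + 2*U))
1/(g + M(-893, z(-13, (4*(-5))*(-4)))) = 1/(-868851 + (-515 - 2*(4*(-5))*(-4)*(1 + (-13)²) + 6*(-893))/(-(4*(-5))*(-4)*(1 + (-13)²) + 2*(-893))) = 1/(-868851 + (-515 - 2*(-20*(-4))*(1 + 169) - 5358)/(-(-20*(-4))*(1 + 169) - 1786)) = 1/(-868851 + (-515 - 160*170 - 5358)/(-80*170 - 1786)) = 1/(-868851 + (-515 - 2*13600 - 5358)/(-1*13600 - 1786)) = 1/(-868851 + (-515 - 27200 - 5358)/(-13600 - 1786)) = 1/(-868851 - 33073/(-15386)) = 1/(-868851 - 1/15386*(-33073)) = 1/(-868851 + 33073/15386) = 1/(-13368108413/15386) = -15386/13368108413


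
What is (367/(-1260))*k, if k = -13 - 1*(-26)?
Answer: -4771/1260 ≈ -3.7865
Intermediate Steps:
k = 13 (k = -13 + 26 = 13)
(367/(-1260))*k = (367/(-1260))*13 = (367*(-1/1260))*13 = -367/1260*13 = -4771/1260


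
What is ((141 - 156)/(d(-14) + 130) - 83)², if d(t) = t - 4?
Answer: 86694721/12544 ≈ 6911.3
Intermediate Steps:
d(t) = -4 + t
((141 - 156)/(d(-14) + 130) - 83)² = ((141 - 156)/((-4 - 14) + 130) - 83)² = (-15/(-18 + 130) - 83)² = (-15/112 - 83)² = (-9311/112)² = 86694721/12544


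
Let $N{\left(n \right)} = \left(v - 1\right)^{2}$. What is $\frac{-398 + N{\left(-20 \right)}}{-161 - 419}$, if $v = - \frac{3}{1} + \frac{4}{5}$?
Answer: $\frac{4847}{7250} \approx 0.66855$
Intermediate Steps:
$v = - \frac{11}{5}$ ($v = \left(-3\right) 1 + 4 \cdot \frac{1}{5} = -3 + \frac{4}{5} = - \frac{11}{5} \approx -2.2$)
$N{\left(n \right)} = \frac{256}{25}$ ($N{\left(n \right)} = \left(- \frac{11}{5} - 1\right)^{2} = \left(- \frac{16}{5}\right)^{2} = \frac{256}{25}$)
$\frac{-398 + N{\left(-20 \right)}}{-161 - 419} = \frac{-398 + \frac{256}{25}}{-161 - 419} = - \frac{9694}{25 \left(-580\right)} = \left(- \frac{9694}{25}\right) \left(- \frac{1}{580}\right) = \frac{4847}{7250}$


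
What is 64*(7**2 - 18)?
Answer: 1984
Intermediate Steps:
64*(7**2 - 18) = 64*(49 - 18) = 64*31 = 1984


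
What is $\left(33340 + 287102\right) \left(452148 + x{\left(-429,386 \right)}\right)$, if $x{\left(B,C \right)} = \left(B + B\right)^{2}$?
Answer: $380785073904$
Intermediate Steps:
$x{\left(B,C \right)} = 4 B^{2}$ ($x{\left(B,C \right)} = \left(2 B\right)^{2} = 4 B^{2}$)
$\left(33340 + 287102\right) \left(452148 + x{\left(-429,386 \right)}\right) = \left(33340 + 287102\right) \left(452148 + 4 \left(-429\right)^{2}\right) = 320442 \left(452148 + 4 \cdot 184041\right) = 320442 \left(452148 + 736164\right) = 320442 \cdot 1188312 = 380785073904$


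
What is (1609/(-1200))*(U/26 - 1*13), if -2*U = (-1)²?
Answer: 1089293/62400 ≈ 17.457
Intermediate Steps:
U = -½ (U = -½*(-1)² = -½*1 = -½ ≈ -0.50000)
(1609/(-1200))*(U/26 - 1*13) = (1609/(-1200))*(-½/26 - 1*13) = (1609*(-1/1200))*(-½*1/26 - 13) = -1609*(-1/52 - 13)/1200 = -1609/1200*(-677/52) = 1089293/62400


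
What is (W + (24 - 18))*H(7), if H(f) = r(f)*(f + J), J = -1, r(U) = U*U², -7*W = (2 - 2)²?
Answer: 12348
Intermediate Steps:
W = 0 (W = -(2 - 2)²/7 = -⅐*0² = -⅐*0 = 0)
r(U) = U³
H(f) = f³*(-1 + f) (H(f) = f³*(f - 1) = f³*(-1 + f))
(W + (24 - 18))*H(7) = (0 + (24 - 18))*(7³*(-1 + 7)) = (0 + 6)*(343*6) = 6*2058 = 12348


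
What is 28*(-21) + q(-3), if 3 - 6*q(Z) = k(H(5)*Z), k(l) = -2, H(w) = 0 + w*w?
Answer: -3523/6 ≈ -587.17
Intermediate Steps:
H(w) = w² (H(w) = 0 + w² = w²)
q(Z) = ⅚ (q(Z) = ½ - ⅙*(-2) = ½ + ⅓ = ⅚)
28*(-21) + q(-3) = 28*(-21) + ⅚ = -588 + ⅚ = -3523/6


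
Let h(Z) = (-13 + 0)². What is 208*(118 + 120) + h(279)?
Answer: 49673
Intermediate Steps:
h(Z) = 169 (h(Z) = (-13)² = 169)
208*(118 + 120) + h(279) = 208*(118 + 120) + 169 = 208*238 + 169 = 49504 + 169 = 49673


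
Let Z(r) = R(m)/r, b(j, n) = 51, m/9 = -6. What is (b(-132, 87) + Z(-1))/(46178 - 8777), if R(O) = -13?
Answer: 64/37401 ≈ 0.0017112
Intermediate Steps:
m = -54 (m = 9*(-6) = -54)
Z(r) = -13/r
(b(-132, 87) + Z(-1))/(46178 - 8777) = (51 - 13/(-1))/(46178 - 8777) = (51 - 13*(-1))/37401 = (51 + 13)*(1/37401) = 64*(1/37401) = 64/37401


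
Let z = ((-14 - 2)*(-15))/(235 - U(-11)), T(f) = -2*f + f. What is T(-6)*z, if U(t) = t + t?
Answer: 1440/257 ≈ 5.6031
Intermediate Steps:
U(t) = 2*t
T(f) = -f
z = 240/257 (z = ((-14 - 2)*(-15))/(235 - 2*(-11)) = (-16*(-15))/(235 - 1*(-22)) = 240/(235 + 22) = 240/257 ≈ 0.93385)
T(-6)*z = -1*(-6)*(240/257) = 6*(240/257) = 1440/257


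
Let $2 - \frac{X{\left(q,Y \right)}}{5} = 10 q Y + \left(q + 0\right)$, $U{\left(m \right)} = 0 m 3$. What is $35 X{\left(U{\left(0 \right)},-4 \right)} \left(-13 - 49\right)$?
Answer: $-21700$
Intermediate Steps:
$U{\left(m \right)} = 0$ ($U{\left(m \right)} = 0 \cdot 3 = 0$)
$X{\left(q,Y \right)} = 10 - 5 q - 50 Y q$ ($X{\left(q,Y \right)} = 10 - 5 \left(10 q Y + \left(q + 0\right)\right) = 10 - 5 \left(10 Y q + q\right) = 10 - 5 \left(q + 10 Y q\right) = 10 - \left(5 q + 50 Y q\right) = 10 - 5 q - 50 Y q$)
$35 X{\left(U{\left(0 \right)},-4 \right)} \left(-13 - 49\right) = 35 \left(10 - 0 - \left(-200\right) 0\right) \left(-13 - 49\right) = 35 \left(10 + 0 + 0\right) \left(-62\right) = 35 \cdot 10 \left(-62\right) = 350 \left(-62\right) = -21700$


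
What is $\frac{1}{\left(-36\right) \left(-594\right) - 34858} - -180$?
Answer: $\frac{2425319}{13474} \approx 180.0$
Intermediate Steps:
$\frac{1}{\left(-36\right) \left(-594\right) - 34858} - -180 = \frac{1}{21384 - 34858} + 180 = \frac{1}{-13474} + 180 = - \frac{1}{13474} + 180 = \frac{2425319}{13474}$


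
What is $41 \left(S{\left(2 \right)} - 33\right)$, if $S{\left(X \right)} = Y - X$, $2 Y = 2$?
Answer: $-1394$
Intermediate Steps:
$Y = 1$ ($Y = \frac{1}{2} \cdot 2 = 1$)
$S{\left(X \right)} = 1 - X$
$41 \left(S{\left(2 \right)} - 33\right) = 41 \left(\left(1 - 2\right) - 33\right) = 41 \left(-1 - 33\right) = 41 \left(-34\right) = -1394$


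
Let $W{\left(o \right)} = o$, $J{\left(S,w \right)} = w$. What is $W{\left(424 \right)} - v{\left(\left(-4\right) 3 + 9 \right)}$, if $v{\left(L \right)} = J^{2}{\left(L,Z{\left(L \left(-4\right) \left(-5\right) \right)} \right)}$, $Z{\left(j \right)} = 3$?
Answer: $415$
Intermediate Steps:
$v{\left(L \right)} = 9$ ($v{\left(L \right)} = 3^{2} = 9$)
$W{\left(424 \right)} - v{\left(\left(-4\right) 3 + 9 \right)} = 424 - 9 = 415$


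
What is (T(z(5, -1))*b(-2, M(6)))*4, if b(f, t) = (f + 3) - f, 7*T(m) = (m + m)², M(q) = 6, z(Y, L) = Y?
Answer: 1200/7 ≈ 171.43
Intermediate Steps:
T(m) = 4*m²/7 (T(m) = (m + m)²/7 = (2*m)²/7 = (4*m²)/7 = 4*m²/7)
b(f, t) = 3 (b(f, t) = (3 + f) - f = 3)
(T(z(5, -1))*b(-2, M(6)))*4 = (((4/7)*5²)*3)*4 = (((4/7)*25)*3)*4 = ((100/7)*3)*4 = (300/7)*4 = 1200/7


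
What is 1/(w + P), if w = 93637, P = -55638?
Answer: 1/37999 ≈ 2.6316e-5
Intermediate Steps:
1/(w + P) = 1/(93637 - 55638) = 1/37999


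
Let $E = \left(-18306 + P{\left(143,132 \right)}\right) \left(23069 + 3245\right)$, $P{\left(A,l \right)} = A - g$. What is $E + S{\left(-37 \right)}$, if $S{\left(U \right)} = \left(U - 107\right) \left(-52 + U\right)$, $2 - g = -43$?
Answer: $-479112496$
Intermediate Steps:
$g = 45$ ($g = 2 - -43 = 2 + 43 = 45$)
$P{\left(A,l \right)} = -45 + A$ ($P{\left(A,l \right)} = A - 45 = -45 + A$)
$S{\left(U \right)} = \left(-107 + U\right) \left(-52 + U\right)$
$E = -479125312$ ($E = \left(-18306 + \left(-45 + 143\right)\right) \left(23069 + 3245\right) = \left(-18306 + 98\right) 26314 = \left(-18208\right) 26314 = -479125312$)
$E + S{\left(-37 \right)} = -479125312 + \left(5564 + \left(-37\right)^{2} - -5883\right) = -479125312 + \left(5564 + 1369 + 5883\right) = -479125312 + 12816 = -479112496$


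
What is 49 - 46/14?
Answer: 320/7 ≈ 45.714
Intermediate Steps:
49 - 46/14 = 49 + (1/14)*(-46) = 49 - 23/7 = 320/7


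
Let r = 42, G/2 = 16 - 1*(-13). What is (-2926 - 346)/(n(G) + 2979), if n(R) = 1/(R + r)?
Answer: -327200/297901 ≈ -1.0984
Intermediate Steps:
G = 58 (G = 2*(16 - 1*(-13)) = 2*(16 + 13) = 2*29 = 58)
n(R) = 1/(42 + R) (n(R) = 1/(R + 42) = 1/(42 + R))
(-2926 - 346)/(n(G) + 2979) = (-2926 - 346)/(1/(42 + 58) + 2979) = -3272/(1/100 + 2979) = -3272/297901/100 = -3272*100/297901 = -327200/297901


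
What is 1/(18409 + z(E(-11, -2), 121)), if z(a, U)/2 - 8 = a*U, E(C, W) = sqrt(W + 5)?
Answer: 1675/30845903 - 2*sqrt(3)/2804173 ≈ 5.3067e-5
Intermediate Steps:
E(C, W) = sqrt(5 + W)
z(a, U) = 16 + 2*U*a (z(a, U) = 16 + 2*(a*U) = 16 + 2*(U*a) = 16 + 2*U*a)
1/(18409 + z(E(-11, -2), 121)) = 1/(18409 + (16 + 2*121*sqrt(5 - 2))) = 1/(18409 + (16 + 2*121*sqrt(3))) = 1/(18409 + (16 + 242*sqrt(3))) = 1/(18425 + 242*sqrt(3))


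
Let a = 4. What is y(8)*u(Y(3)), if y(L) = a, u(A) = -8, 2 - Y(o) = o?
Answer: -32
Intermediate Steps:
Y(o) = 2 - o
y(L) = 4
y(8)*u(Y(3)) = 4*(-8) = -32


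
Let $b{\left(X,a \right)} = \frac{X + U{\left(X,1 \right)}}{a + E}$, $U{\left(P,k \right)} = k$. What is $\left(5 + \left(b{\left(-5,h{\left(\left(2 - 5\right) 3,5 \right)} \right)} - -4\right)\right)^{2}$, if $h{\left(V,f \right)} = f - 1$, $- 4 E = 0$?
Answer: $64$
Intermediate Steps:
$E = 0$ ($E = \left(- \frac{1}{4}\right) 0 = 0$)
$h{\left(V,f \right)} = -1 + f$
$b{\left(X,a \right)} = \frac{1 + X}{a}$ ($b{\left(X,a \right)} = \frac{X + 1}{a + 0} = \frac{1 + X}{a}$)
$\left(5 + \left(b{\left(-5,h{\left(\left(2 - 5\right) 3,5 \right)} \right)} - -4\right)\right)^{2} = \left(5 + \left(\frac{1 - 5}{-1 + 5} - -4\right)\right)^{2} = \left(5 + \left(\frac{1}{4} \left(-4\right) + 4\right)\right)^{2} = \left(5 + \left(-1 + 4\right)\right)^{2} = \left(5 + 3\right)^{2} = 8^{2} = 64$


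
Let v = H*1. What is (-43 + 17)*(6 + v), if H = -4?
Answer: -52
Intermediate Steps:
v = -4 (v = -4*1 = -4)
(-43 + 17)*(6 + v) = (-43 + 17)*(6 - 4) = -26*2 = -52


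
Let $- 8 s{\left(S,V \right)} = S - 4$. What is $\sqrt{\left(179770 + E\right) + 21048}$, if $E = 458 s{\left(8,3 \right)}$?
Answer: $\sqrt{200589} \approx 447.87$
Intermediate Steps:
$s{\left(S,V \right)} = \frac{1}{2} - \frac{S}{8}$ ($s{\left(S,V \right)} = - \frac{S - 4}{8} = - \frac{-4 + S}{8} = \frac{1}{2} - \frac{S}{8}$)
$E = -229$ ($E = 458 \left(\frac{1}{2} - 1\right) = 458 \left(- \frac{1}{2}\right) = -229$)
$\sqrt{\left(179770 + E\right) + 21048} = \sqrt{\left(179770 - 229\right) + 21048} = \sqrt{179541 + 21048} = \sqrt{200589}$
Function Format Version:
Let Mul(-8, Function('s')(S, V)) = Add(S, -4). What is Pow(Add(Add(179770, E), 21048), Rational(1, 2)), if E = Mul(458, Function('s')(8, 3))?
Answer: Pow(200589, Rational(1, 2)) ≈ 447.87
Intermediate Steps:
Function('s')(S, V) = Add(Rational(1, 2), Mul(Rational(-1, 8), S)) (Function('s')(S, V) = Mul(Rational(-1, 8), Add(S, -4)) = Mul(Rational(-1, 8), Add(-4, S)) = Add(Rational(1, 2), Mul(Rational(-1, 8), S)))
E = -229 (E = Mul(458, Add(Rational(1, 2), Mul(Rational(-1, 8), 8))) = Mul(458, Add(Rational(1, 2), -1)) = Mul(458, Rational(-1, 2)) = -229)
Pow(Add(Add(179770, E), 21048), Rational(1, 2)) = Pow(Add(Add(179770, -229), 21048), Rational(1, 2)) = Pow(Add(179541, 21048), Rational(1, 2)) = Pow(200589, Rational(1, 2))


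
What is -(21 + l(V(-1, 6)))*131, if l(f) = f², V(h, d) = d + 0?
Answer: -7467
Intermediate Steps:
V(h, d) = d
-(21 + l(V(-1, 6)))*131 = -(21 + 6²)*131 = -(21 + 36)*131 = -57*131 = -1*7467 = -7467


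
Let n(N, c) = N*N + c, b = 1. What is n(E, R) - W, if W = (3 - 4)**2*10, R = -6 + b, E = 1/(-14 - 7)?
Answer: -6614/441 ≈ -14.998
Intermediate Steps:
E = -1/21 (E = 1/(-21) = -1/21 ≈ -0.047619)
R = -5 (R = -6 + 1 = -5)
W = 10 (W = (-1)**2*10 = 1*10 = 10)
n(N, c) = c + N**2 (n(N, c) = N**2 + c = c + N**2)
n(E, R) - W = (-5 + (-1/21)**2) - 1*10 = (-5 + 1/441) - 10 = -2204/441 - 10 = -6614/441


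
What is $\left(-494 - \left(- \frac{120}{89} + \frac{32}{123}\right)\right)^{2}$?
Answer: $\frac{29115801560836}{119836809} \approx 2.4296 \cdot 10^{5}$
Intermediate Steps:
$\left(-494 - \left(- \frac{120}{89} + \frac{32}{123}\right)\right)^{2} = \left(-494 - - \frac{11912}{10947}\right)^{2} = \left(-494 + \left(- \frac{32}{123} + \frac{120}{89}\right)\right)^{2} = \left(-494 + \frac{11912}{10947}\right)^{2} = \left(- \frac{5395906}{10947}\right)^{2} = \frac{29115801560836}{119836809}$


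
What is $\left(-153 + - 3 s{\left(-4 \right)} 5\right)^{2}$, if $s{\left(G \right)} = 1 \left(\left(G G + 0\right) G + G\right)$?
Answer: $751689$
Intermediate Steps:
$s{\left(G \right)} = G + G^{3}$ ($s{\left(G \right)} = 1 \left(\left(G^{2} + 0\right) G + G\right) = 1 \left(G^{2} G + G\right) = 1 \left(G^{3} + G\right) = 1 \left(G + G^{3}\right) = G + G^{3}$)
$\left(-153 + - 3 s{\left(-4 \right)} 5\right)^{2} = \left(-153 + - 3 \left(-4 + \left(-4\right)^{3}\right) 5\right)^{2} = \left(-153 + - 3 \left(-4 - 64\right) 5\right)^{2} = \left(-153 + \left(-3\right) \left(-68\right) 5\right)^{2} = \left(-153 + 204 \cdot 5\right)^{2} = \left(-153 + 1020\right)^{2} = 867^{2} = 751689$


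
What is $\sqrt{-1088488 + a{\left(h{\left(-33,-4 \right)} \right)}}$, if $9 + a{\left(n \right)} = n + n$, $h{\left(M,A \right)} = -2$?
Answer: $i \sqrt{1088501} \approx 1043.3 i$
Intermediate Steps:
$a{\left(n \right)} = -9 + 2 n$ ($a{\left(n \right)} = -9 + \left(n + n\right) = -9 + 2 n$)
$\sqrt{-1088488 + a{\left(h{\left(-33,-4 \right)} \right)}} = \sqrt{-1088488 + \left(-9 + 2 \left(-2\right)\right)} = \sqrt{-1088488 - 13} = \sqrt{-1088501} = i \sqrt{1088501}$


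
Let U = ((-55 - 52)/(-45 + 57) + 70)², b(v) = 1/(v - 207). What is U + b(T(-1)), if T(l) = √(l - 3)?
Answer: 23024415709/6170832 - 2*I/42853 ≈ 3731.2 - 4.6671e-5*I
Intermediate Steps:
T(l) = √(-3 + l)
b(v) = 1/(-207 + v)
U = 537289/144 (U = (-107/12 + 70)² = (733/12)² = 537289/144 ≈ 3731.2)
U + b(T(-1)) = 537289/144 + 1/(-207 + √(-3 - 1)) = 537289/144 + 1/(-207 + √(-4)) = 537289/144 + 1/(-207 + 2*I) = 537289/144 + (-207 - 2*I)/42853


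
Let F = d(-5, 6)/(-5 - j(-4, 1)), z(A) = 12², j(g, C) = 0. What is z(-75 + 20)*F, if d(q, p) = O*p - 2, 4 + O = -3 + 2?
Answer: 4608/5 ≈ 921.60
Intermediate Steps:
O = -5 (O = -4 + (-3 + 2) = -4 - 1 = -5)
d(q, p) = -2 - 5*p (d(q, p) = -5*p - 2 = -2 - 5*p)
z(A) = 144
F = 32/5 (F = (-2 - 5*6)/(-5 - 1*0) = (-2 - 30)/(-5 + 0) = -32/(-5) = -32*(-⅕) = 32/5 ≈ 6.4000)
z(-75 + 20)*F = 144*(32/5) = 4608/5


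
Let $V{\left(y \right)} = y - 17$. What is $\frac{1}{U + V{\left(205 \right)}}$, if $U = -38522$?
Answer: $- \frac{1}{38334} \approx -2.6086 \cdot 10^{-5}$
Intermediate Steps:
$V{\left(y \right)} = -17 + y$ ($V{\left(y \right)} = y - 17 = -17 + y$)
$\frac{1}{U + V{\left(205 \right)}} = \frac{1}{-38522 + \left(-17 + 205\right)} = \frac{1}{-38522 + 188} = \frac{1}{-38334} = - \frac{1}{38334}$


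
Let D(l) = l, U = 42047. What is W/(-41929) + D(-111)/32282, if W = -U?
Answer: 1352707135/1353551978 ≈ 0.99938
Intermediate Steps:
W = -42047 (W = -1*42047 = -42047)
W/(-41929) + D(-111)/32282 = -42047/(-41929) - 111/32282 = -42047*(-1/41929) - 111*1/32282 = 42047/41929 - 111/32282 = 1352707135/1353551978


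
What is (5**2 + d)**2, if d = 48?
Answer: 5329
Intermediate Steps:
(5**2 + d)**2 = (5**2 + 48)**2 = (25 + 48)**2 = 73**2 = 5329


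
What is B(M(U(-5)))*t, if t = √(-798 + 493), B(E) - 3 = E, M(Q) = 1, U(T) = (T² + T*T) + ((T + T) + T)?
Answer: 4*I*√305 ≈ 69.857*I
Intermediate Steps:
U(T) = 2*T² + 3*T (U(T) = (T² + T²) + (2*T + T) = 2*T² + 3*T)
B(E) = 3 + E
t = I*√305 (t = √(-305) = I*√305 ≈ 17.464*I)
B(M(U(-5)))*t = (3 + 1)*(I*√305) = 4*(I*√305) = 4*I*√305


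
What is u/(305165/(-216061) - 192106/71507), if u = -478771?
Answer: 7396951589903717/63328048121 ≈ 1.1680e+5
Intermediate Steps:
u/(305165/(-216061) - 192106/71507) = -478771/(305165/(-216061) - 192106/71507) = -478771/(305165*(-1/216061) - 192106*1/71507) = -478771/(-305165/216061 - 192106/71507) = -478771/(-63328048121/15449873927) = -478771*(-15449873927/63328048121) = 7396951589903717/63328048121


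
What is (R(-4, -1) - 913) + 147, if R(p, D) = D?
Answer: -767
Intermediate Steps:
(R(-4, -1) - 913) + 147 = (-1 - 913) + 147 = -914 + 147 = -767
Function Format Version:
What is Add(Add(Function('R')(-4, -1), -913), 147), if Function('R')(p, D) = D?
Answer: -767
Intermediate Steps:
Add(Add(Function('R')(-4, -1), -913), 147) = Add(Add(-1, -913), 147) = Add(-914, 147) = -767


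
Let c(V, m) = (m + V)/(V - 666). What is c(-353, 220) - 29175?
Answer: -29729192/1019 ≈ -29175.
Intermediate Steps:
c(V, m) = (V + m)/(-666 + V)
c(-353, 220) - 29175 = (-353 + 220)/(-666 - 353) - 29175 = -133/(-1019) - 29175 = -1/1019*(-133) - 29175 = 133/1019 - 29175 = -29729192/1019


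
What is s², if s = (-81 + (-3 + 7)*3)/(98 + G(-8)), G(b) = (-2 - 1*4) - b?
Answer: 4761/10000 ≈ 0.47610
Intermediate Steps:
G(b) = -6 - b (G(b) = (-2 - 4) - b = -6 - b)
s = -69/100 (s = (-81 + (-3 + 7)*3)/(98 + (-6 - 1*(-8))) = (-81 + 4*3)/(98 + (-6 + 8)) = (-81 + 12)/(98 + 2) = -69/100 ≈ -0.69000)
s² = (-69/100)² = 4761/10000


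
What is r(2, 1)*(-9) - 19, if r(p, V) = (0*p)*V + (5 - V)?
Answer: -55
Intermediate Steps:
r(p, V) = 5 - V (r(p, V) = 0*V + (5 - V) = 0 + (5 - V) = 5 - V)
r(2, 1)*(-9) - 19 = (5 - 1*1)*(-9) - 19 = (5 - 1)*(-9) - 19 = 4*(-9) - 19 = -36 - 19 = -55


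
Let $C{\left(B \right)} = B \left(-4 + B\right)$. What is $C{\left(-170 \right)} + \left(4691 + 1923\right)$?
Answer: $36194$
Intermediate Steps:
$C{\left(-170 \right)} + \left(4691 + 1923\right) = - 170 \left(-4 - 170\right) + \left(4691 + 1923\right) = \left(-170\right) \left(-174\right) + 6614 = 29580 + 6614 = 36194$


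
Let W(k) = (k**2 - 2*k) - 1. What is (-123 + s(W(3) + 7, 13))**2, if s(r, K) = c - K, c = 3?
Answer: 17689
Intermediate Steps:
W(k) = -1 + k**2 - 2*k
s(r, K) = 3 - K
(-123 + s(W(3) + 7, 13))**2 = (-123 + (3 - 1*13))**2 = (-123 + (3 - 13))**2 = (-123 - 10)**2 = (-133)**2 = 17689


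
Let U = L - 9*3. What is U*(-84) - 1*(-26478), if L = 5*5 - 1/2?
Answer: 26688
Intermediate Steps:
L = 49/2 (L = 25 - 1*1/2 = 25 - 1/2 = 49/2 ≈ 24.500)
U = -5/2 (U = 49/2 - 9*3 = 49/2 - 27 = -5/2 ≈ -2.5000)
U*(-84) - 1*(-26478) = -5/2*(-84) - 1*(-26478) = 210 + 26478 = 26688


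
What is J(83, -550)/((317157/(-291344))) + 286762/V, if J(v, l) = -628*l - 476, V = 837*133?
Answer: -532701311290102/1681249257 ≈ -3.1685e+5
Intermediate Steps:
V = 111321
J(v, l) = -476 - 628*l
J(83, -550)/((317157/(-291344))) + 286762/V = (-476 - 628*(-550))/((317157/(-291344))) + 286762/111321 = (-476 + 345400)/((317157*(-1/291344))) + 286762*(1/111321) = 344924/(-317157/291344) + 40966/15903 = 344924*(-291344/317157) + 40966/15903 = -100491537856/317157 + 40966/15903 = -532701311290102/1681249257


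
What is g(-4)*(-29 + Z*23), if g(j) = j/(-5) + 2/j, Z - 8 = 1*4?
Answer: 741/10 ≈ 74.100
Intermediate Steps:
Z = 12 (Z = 8 + 1*4 = 8 + 4 = 12)
g(j) = 2/j - j/5 (g(j) = j*(-⅕) + 2/j = -j/5 + 2/j = 2/j - j/5)
g(-4)*(-29 + Z*23) = (2/(-4) - ⅕*(-4))*(-29 + 12*23) = (2*(-¼) + ⅘)*(-29 + 276) = (-½ + ⅘)*247 = (3/10)*247 = 741/10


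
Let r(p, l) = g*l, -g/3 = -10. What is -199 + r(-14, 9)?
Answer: 71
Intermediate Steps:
g = 30 (g = -3*(-10) = 30)
r(p, l) = 30*l
-199 + r(-14, 9) = -199 + 30*9 = -199 + 270 = 71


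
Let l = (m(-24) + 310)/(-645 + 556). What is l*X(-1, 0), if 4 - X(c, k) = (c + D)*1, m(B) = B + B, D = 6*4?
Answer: 4978/89 ≈ 55.933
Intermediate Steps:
D = 24
m(B) = 2*B
X(c, k) = -20 - c (X(c, k) = 4 - (c + 24) = 4 - (24 + c) = 4 + (-24 - c) = -20 - c)
l = -262/89 (l = (2*(-24) + 310)/(-645 + 556) = (-48 + 310)/(-89) = 262*(-1/89) = -262/89 ≈ -2.9438)
l*X(-1, 0) = -262*(-20 - 1*(-1))/89 = -262*(-20 + 1)/89 = -262/89*(-19) = 4978/89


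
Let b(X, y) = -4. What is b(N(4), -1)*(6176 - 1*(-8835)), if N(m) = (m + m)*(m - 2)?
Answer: -60044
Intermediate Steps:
N(m) = 2*m*(-2 + m) (N(m) = (2*m)*(-2 + m) = 2*m*(-2 + m))
b(N(4), -1)*(6176 - 1*(-8835)) = -4*(6176 - 1*(-8835)) = -4*(6176 + 8835) = -4*15011 = -60044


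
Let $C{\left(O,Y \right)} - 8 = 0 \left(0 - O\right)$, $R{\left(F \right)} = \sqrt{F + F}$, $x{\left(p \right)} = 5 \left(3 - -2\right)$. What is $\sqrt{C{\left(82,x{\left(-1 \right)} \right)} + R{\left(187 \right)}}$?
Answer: $\sqrt{8 + \sqrt{374}} \approx 5.2287$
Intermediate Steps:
$x{\left(p \right)} = 25$ ($x{\left(p \right)} = 5 \left(3 + 2\right) = 5 \cdot 5 = 25$)
$R{\left(F \right)} = \sqrt{2} \sqrt{F}$ ($R{\left(F \right)} = \sqrt{2 F} = \sqrt{2} \sqrt{F}$)
$C{\left(O,Y \right)} = 8$ ($C{\left(O,Y \right)} = 8 + 0 \left(0 - O\right) = 8 + 0 \left(- O\right) = 8 + 0 = 8$)
$\sqrt{C{\left(82,x{\left(-1 \right)} \right)} + R{\left(187 \right)}} = \sqrt{8 + \sqrt{2} \sqrt{187}} = \sqrt{8 + \sqrt{374}}$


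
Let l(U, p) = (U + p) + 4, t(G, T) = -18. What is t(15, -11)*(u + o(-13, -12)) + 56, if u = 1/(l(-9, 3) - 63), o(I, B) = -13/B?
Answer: 4781/130 ≈ 36.777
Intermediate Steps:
l(U, p) = 4 + U + p
u = -1/65 (u = 1/((4 - 9 + 3) - 63) = 1/(-2 - 63) = 1/(-65) = -1/65 ≈ -0.015385)
t(15, -11)*(u + o(-13, -12)) + 56 = -18*(-1/65 - 13/(-12)) + 56 = -18*(-1/65 - 13*(-1/12)) + 56 = -18*(-1/65 + 13/12) + 56 = -18*833/780 + 56 = -2499/130 + 56 = 4781/130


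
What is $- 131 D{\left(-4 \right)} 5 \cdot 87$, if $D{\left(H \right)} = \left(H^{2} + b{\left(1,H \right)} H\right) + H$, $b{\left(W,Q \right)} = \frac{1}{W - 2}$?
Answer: $-911760$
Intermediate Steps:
$b{\left(W,Q \right)} = \frac{1}{-2 + W}$
$D{\left(H \right)} = H^{2}$ ($D{\left(H \right)} = \left(H^{2} + \frac{H}{-2 + 1}\right) + H = \left(H^{2} + \frac{H}{-1}\right) + H = \left(H^{2} - H\right) + H = H^{2}$)
$- 131 D{\left(-4 \right)} 5 \cdot 87 = - 131 \left(-4\right)^{2} \cdot 5 \cdot 87 = \left(-131\right) 16 \cdot 435 = \left(-2096\right) 435 = -911760$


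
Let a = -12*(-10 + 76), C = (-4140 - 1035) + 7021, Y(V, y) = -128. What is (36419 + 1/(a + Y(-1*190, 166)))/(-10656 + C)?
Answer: -33505479/8105200 ≈ -4.1338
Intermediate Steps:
C = 1846 (C = -5175 + 7021 = 1846)
a = -792 (a = -12*66 = -792)
(36419 + 1/(a + Y(-1*190, 166)))/(-10656 + C) = (36419 + 1/(-792 - 128))/(-10656 + 1846) = (36419 + 1/(-920))/(-8810) = (36419 - 1/920)*(-1/8810) = (33505479/920)*(-1/8810) = -33505479/8105200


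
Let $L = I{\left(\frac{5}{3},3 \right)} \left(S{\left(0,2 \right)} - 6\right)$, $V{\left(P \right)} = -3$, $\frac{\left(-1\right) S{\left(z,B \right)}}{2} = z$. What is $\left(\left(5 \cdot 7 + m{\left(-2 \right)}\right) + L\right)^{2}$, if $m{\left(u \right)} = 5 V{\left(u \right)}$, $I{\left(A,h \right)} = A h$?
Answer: $100$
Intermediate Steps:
$S{\left(z,B \right)} = - 2 z$
$m{\left(u \right)} = -15$ ($m{\left(u \right)} = 5 \left(-3\right) = -15$)
$L = -30$ ($L = \frac{5}{3} \cdot 3 \left(\left(-2\right) 0 - 6\right) = 5 \cdot \frac{1}{3} \cdot 3 \left(0 - 6\right) = \frac{5}{3} \cdot 3 \left(-6\right) = 5 \left(-6\right) = -30$)
$\left(\left(5 \cdot 7 + m{\left(-2 \right)}\right) + L\right)^{2} = \left(\left(5 \cdot 7 - 15\right) - 30\right)^{2} = \left(\left(35 - 15\right) - 30\right)^{2} = \left(20 - 30\right)^{2} = \left(-10\right)^{2} = 100$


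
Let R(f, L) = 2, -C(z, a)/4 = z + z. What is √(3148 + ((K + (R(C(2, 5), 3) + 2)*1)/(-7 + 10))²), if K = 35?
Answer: √3317 ≈ 57.593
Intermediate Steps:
C(z, a) = -8*z (C(z, a) = -4*(z + z) = -8*z)
√(3148 + ((K + (R(C(2, 5), 3) + 2)*1)/(-7 + 10))²) = √(3148 + ((35 + (2 + 2)*1)/(-7 + 10))²) = √(3148 + ((35 + 4*1)/3)²) = √(3148 + ((35 + 4)*(⅓))²) = √(3148 + (39*(⅓))²) = √(3148 + 13²) = √(3148 + 169) = √3317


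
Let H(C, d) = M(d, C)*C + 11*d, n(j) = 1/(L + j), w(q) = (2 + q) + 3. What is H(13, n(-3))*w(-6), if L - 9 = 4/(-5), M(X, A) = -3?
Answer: 959/26 ≈ 36.885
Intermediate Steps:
L = 41/5 (L = 9 + 4/(-5) = 9 + 4*(-⅕) = 9 - ⅘ = 41/5 ≈ 8.2000)
w(q) = 5 + q
n(j) = 1/(41/5 + j)
H(C, d) = -3*C + 11*d
H(13, n(-3))*w(-6) = (-3*13 + 11*(5/(41 + 5*(-3))))*(5 - 6) = (-39 + 11*(5/(41 - 15)))*(-1) = (-39 + 11*(5/26))*(-1) = (-39 + 55/26)*(-1) = -959/26*(-1) = 959/26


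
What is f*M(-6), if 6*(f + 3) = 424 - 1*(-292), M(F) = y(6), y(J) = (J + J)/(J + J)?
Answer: 349/3 ≈ 116.33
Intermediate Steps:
y(J) = 1 (y(J) = (2*J)/((2*J)) = (2*J)*(1/(2*J)) = 1)
M(F) = 1
f = 349/3 (f = -3 + (424 - 1*(-292))/6 = -3 + (424 + 292)/6 = -3 + (⅙)*716 = -3 + 358/3 = 349/3 ≈ 116.33)
f*M(-6) = (349/3)*1 = 349/3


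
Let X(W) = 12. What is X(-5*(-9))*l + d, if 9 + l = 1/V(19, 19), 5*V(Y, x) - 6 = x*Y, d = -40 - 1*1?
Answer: -54623/367 ≈ -148.84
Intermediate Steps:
d = -41 (d = -40 - 1 = -41)
V(Y, x) = 6/5 + Y*x/5 (V(Y, x) = 6/5 + (x*Y)/5 = 6/5 + (Y*x)/5 = 6/5 + Y*x/5)
l = -3298/367 (l = -9 + 1/(6/5 + (⅕)*19*19) = -9 + 1/(6/5 + 361/5) = -9 + 1/(367/5) = -9 + 5/367 = -3298/367 ≈ -8.9864)
X(-5*(-9))*l + d = 12*(-3298/367) - 41 = -39576/367 - 41 = -54623/367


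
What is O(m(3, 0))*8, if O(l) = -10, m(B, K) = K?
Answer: -80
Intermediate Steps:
O(m(3, 0))*8 = -10*8 = -80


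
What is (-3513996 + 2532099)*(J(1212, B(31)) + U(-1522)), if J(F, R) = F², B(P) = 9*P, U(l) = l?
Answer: -1440857259534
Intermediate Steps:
(-3513996 + 2532099)*(J(1212, B(31)) + U(-1522)) = (-3513996 + 2532099)*(1212² - 1522) = -981897*(1468944 - 1522) = -981897*1467422 = -1440857259534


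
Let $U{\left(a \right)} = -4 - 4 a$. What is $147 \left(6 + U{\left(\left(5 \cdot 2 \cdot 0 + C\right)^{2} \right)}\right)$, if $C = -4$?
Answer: $-9114$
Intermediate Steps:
$147 \left(6 + U{\left(\left(5 \cdot 2 \cdot 0 + C\right)^{2} \right)}\right) = 147 \left(6 - \left(4 + 4 \left(5 \cdot 2 \cdot 0 - 4\right)^{2}\right)\right) = 147 \left(6 - \left(4 + 4 \left(10 \cdot 0 - 4\right)^{2}\right)\right) = 147 \left(6 - \left(4 + 4 \left(0 - 4\right)^{2}\right)\right) = 147 \left(6 - \left(4 + 4 \left(-4\right)^{2}\right)\right) = 147 \left(6 - 68\right) = 147 \left(-62\right) = -9114$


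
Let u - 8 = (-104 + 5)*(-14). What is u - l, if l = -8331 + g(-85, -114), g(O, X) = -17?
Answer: 9742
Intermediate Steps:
l = -8348 (l = -8331 - 17 = -8348)
u = 1394 (u = 8 + (-104 + 5)*(-14) = 8 - 99*(-14) = 8 + 1386 = 1394)
u - l = 1394 - 1*(-8348) = 1394 + 8348 = 9742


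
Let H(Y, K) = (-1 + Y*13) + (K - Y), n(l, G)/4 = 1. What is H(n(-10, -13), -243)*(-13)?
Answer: 2548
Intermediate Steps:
n(l, G) = 4 (n(l, G) = 4*1 = 4)
H(Y, K) = -1 + K + 12*Y (H(Y, K) = (-1 + 13*Y) + (K - Y) = -1 + K + 12*Y)
H(n(-10, -13), -243)*(-13) = (-1 - 243 + 12*4)*(-13) = (-1 - 243 + 48)*(-13) = -196*(-13) = 2548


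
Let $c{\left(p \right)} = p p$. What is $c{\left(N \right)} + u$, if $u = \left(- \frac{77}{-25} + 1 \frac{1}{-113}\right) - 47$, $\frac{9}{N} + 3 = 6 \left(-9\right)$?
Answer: $- \frac{44774314}{1019825} \approx -43.904$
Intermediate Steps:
$N = - \frac{3}{19}$ ($N = \frac{9}{-3 + 6 \left(-9\right)} = \frac{9}{-3 - 54} = \frac{9}{-57} = 9 \left(- \frac{1}{57}\right) = - \frac{3}{19} \approx -0.15789$)
$c{\left(p \right)} = p^{2}$
$u = - \frac{124099}{2825}$ ($u = \left(\left(-77\right) \left(- \frac{1}{25}\right) + 1 \left(- \frac{1}{113}\right)\right) - 47 = \left(\frac{77}{25} - \frac{1}{113}\right) - 47 = \frac{8676}{2825} - 47 = - \frac{124099}{2825} \approx -43.929$)
$c{\left(N \right)} + u = \left(- \frac{3}{19}\right)^{2} - \frac{124099}{2825} = \frac{9}{361} - \frac{124099}{2825} = - \frac{44774314}{1019825}$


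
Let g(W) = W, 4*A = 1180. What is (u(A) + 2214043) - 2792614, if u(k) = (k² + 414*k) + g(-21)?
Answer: -369437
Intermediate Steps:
A = 295 (A = (¼)*1180 = 295)
u(k) = -21 + k² + 414*k (u(k) = (k² + 414*k) - 21 = -21 + k² + 414*k)
(u(A) + 2214043) - 2792614 = ((-21 + 295² + 414*295) + 2214043) - 2792614 = ((-21 + 87025 + 122130) + 2214043) - 2792614 = (209134 + 2214043) - 2792614 = 2423177 - 2792614 = -369437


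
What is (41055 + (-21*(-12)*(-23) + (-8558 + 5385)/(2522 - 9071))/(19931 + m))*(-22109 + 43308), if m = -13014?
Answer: 39424421929793816/45299433 ≈ 8.7031e+8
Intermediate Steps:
(41055 + (-21*(-12)*(-23) + (-8558 + 5385)/(2522 - 9071))/(19931 + m))*(-22109 + 43308) = (41055 + (-21*(-12)*(-23) + (-8558 + 5385)/(2522 - 9071))/(19931 - 13014))*(-22109 + 43308) = (41055 + (252*(-23) - 3173/(-6549))/6917)*21199 = (41055 + (-5796 - 3173*(-1/6549))*(1/6917))*21199 = (41055 + (-5796 + 3173/6549)*(1/6917))*21199 = (41055 - 37954831/6549*1/6917)*21199 = (41055 - 37954831/45299433)*21199 = (1859730266984/45299433)*21199 = 39424421929793816/45299433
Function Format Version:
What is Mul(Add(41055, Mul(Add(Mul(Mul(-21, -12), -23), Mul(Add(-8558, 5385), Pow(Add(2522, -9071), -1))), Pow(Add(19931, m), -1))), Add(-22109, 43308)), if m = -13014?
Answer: Rational(39424421929793816, 45299433) ≈ 8.7031e+8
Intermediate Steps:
Mul(Add(41055, Mul(Add(Mul(Mul(-21, -12), -23), Mul(Add(-8558, 5385), Pow(Add(2522, -9071), -1))), Pow(Add(19931, m), -1))), Add(-22109, 43308)) = Mul(Add(41055, Mul(Add(Mul(Mul(-21, -12), -23), Mul(Add(-8558, 5385), Pow(Add(2522, -9071), -1))), Pow(Add(19931, -13014), -1))), Add(-22109, 43308)) = Mul(Add(41055, Mul(Add(Mul(252, -23), Mul(-3173, Pow(-6549, -1))), Pow(6917, -1))), 21199) = Mul(Add(41055, Mul(Add(-5796, Mul(-3173, Rational(-1, 6549))), Rational(1, 6917))), 21199) = Mul(Add(41055, Mul(Add(-5796, Rational(3173, 6549)), Rational(1, 6917))), 21199) = Mul(Add(41055, Mul(Rational(-37954831, 6549), Rational(1, 6917))), 21199) = Mul(Add(41055, Rational(-37954831, 45299433)), 21199) = Mul(Rational(1859730266984, 45299433), 21199) = Rational(39424421929793816, 45299433)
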